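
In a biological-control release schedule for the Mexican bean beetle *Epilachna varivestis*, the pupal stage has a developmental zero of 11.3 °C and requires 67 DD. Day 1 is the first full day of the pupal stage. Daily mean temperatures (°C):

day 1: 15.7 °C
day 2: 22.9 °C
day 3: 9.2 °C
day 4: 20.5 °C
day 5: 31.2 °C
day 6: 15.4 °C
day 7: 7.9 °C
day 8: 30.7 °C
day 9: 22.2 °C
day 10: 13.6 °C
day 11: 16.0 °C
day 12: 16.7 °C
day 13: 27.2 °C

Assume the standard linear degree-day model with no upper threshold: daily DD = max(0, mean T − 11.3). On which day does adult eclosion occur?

Daily DD above 11.3 °C: 4.4, 11.6, 0.0, 9.2, 19.9, 4.1, 0.0, 19.4, 10.9, 2.3, 4.7, 5.4, 15.9.
Cumulative: 4.4, 16.0, 16.0, 25.2, 45.1, 49.2, 49.2, 68.6, 79.5, 81.8, 86.5, 91.9, 107.8.
The total first reaches 67 DD on day 8.

day 8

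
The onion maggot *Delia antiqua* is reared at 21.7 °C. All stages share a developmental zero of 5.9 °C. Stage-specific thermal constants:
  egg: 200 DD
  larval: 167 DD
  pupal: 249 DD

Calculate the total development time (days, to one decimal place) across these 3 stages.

39.0 days

Daily accumulation at 21.7 °C = 21.7 − 5.9 = 15.8 DD/day.
Total K = 200 + 167 + 249 = 616 DD.
Total duration = 616 / 15.8 = 38.987 ≈ 39.0 days.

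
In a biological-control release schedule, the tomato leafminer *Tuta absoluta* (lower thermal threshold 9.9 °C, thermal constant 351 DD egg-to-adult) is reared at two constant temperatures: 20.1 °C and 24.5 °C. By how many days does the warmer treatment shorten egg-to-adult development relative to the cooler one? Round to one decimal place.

At 20.1 °C: 351 / (20.1 − 9.9) = 351 / 10.2 = 34.412 d.
At 24.5 °C: 351 / (24.5 − 9.9) = 351 / 14.6 = 24.041 d.
Difference = |34.412 − 24.041| = 10.371 ≈ 10.4 days.

10.4 days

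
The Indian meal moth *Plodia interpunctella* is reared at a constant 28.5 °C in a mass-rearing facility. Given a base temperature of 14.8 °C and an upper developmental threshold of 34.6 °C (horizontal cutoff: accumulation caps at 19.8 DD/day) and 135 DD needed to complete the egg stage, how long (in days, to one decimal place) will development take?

Daily accumulation = 28.5 − 14.8 = 13.7 DD/day.
Duration = 135 / 13.7 = 9.854 ≈ 9.9 days.

9.9 days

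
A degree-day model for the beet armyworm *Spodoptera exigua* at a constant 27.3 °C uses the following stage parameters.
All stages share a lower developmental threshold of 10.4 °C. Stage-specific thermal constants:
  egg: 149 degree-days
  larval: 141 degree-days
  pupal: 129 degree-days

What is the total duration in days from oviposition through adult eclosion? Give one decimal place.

24.8 days

Daily accumulation at 27.3 °C = 27.3 − 10.4 = 16.9 DD/day.
Total K = 149 + 141 + 129 = 419 DD.
Total duration = 419 / 16.9 = 24.793 ≈ 24.8 days.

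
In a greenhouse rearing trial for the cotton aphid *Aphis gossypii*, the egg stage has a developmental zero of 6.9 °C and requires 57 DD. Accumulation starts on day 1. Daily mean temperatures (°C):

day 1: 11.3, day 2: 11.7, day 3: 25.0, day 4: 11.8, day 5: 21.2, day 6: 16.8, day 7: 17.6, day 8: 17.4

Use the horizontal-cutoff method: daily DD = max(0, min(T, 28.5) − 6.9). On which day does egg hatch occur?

day 7

Daily DD above 6.9 °C (capped at 21.6): 4.4, 4.8, 18.1, 4.9, 14.3, 9.9, 10.7, 10.5.
Cumulative: 4.4, 9.2, 27.3, 32.2, 46.5, 56.4, 67.1, 77.6.
The total first reaches 57 DD on day 7.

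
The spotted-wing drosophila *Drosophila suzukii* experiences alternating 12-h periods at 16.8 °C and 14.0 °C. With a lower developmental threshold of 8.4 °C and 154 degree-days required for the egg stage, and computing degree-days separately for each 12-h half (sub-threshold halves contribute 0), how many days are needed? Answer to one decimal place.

Day half: max(0, 16.8 − 8.4) × 0.5 = 8.4 × 0.5 = 4.20 DD.
Night half: max(0, 14.0 − 8.4) × 0.5 = 5.6 × 0.5 = 2.80 DD.
Per 24 h: 7.00 DD/day.
Duration = 154 / 7.00 = 22.000 ≈ 22.0 days.

22.0 days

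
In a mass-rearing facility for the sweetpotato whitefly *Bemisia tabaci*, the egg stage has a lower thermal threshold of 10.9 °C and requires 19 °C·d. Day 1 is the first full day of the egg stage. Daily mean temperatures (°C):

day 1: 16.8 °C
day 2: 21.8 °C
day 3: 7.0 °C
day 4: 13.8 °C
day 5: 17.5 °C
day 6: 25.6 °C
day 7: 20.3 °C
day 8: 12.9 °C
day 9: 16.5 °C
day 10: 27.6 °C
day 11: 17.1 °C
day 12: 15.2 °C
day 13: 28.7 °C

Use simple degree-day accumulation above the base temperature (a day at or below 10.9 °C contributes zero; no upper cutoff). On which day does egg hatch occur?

day 4

Daily DD above 10.9 °C: 5.9, 10.9, 0.0, 2.9, 6.6, 14.7, 9.4, 2.0, 5.6, 16.7, 6.2, 4.3, 17.8.
Cumulative: 5.9, 16.8, 16.8, 19.7, 26.3, 41.0, 50.4, 52.4, 58.0, 74.7, 80.9, 85.2, 103.0.
The total first reaches 19 DD on day 4.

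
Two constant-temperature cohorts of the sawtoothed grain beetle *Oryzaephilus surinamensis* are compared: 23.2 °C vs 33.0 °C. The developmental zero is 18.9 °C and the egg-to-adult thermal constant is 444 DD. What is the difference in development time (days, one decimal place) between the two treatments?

71.8 days

At 23.2 °C: 444 / (23.2 − 18.9) = 444 / 4.3 = 103.256 d.
At 33.0 °C: 444 / (33.0 − 18.9) = 444 / 14.1 = 31.489 d.
Difference = |103.256 − 31.489| = 71.766 ≈ 71.8 days.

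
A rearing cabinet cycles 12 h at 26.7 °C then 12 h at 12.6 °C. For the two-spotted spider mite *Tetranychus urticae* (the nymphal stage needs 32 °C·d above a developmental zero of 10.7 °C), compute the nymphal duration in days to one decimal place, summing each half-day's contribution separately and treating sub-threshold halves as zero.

Day half: max(0, 26.7 − 10.7) × 0.5 = 16.0 × 0.5 = 8.00 DD.
Night half: max(0, 12.6 − 10.7) × 0.5 = 1.9 × 0.5 = 0.95 DD.
Per 24 h: 8.95 DD/day.
Duration = 32 / 8.95 = 3.575 ≈ 3.6 days.

3.6 days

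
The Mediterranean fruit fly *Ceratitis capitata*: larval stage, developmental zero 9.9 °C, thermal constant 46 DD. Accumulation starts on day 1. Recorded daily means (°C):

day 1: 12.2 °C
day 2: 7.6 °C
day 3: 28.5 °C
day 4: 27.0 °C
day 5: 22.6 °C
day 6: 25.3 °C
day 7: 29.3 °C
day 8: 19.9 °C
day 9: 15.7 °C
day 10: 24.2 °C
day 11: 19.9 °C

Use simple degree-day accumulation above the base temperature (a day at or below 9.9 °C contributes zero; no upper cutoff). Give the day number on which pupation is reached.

Daily DD above 9.9 °C: 2.3, 0.0, 18.6, 17.1, 12.7, 15.4, 19.4, 10.0, 5.8, 14.3, 10.0.
Cumulative: 2.3, 2.3, 20.9, 38.0, 50.7, 66.1, 85.5, 95.5, 101.3, 115.6, 125.6.
The total first reaches 46 DD on day 5.

day 5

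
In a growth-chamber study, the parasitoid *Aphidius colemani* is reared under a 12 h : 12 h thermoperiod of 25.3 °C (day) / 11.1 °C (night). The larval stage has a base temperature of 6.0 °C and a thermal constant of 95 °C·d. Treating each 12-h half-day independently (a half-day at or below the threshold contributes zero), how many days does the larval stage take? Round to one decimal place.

Day half: max(0, 25.3 − 6.0) × 0.5 = 19.3 × 0.5 = 9.65 DD.
Night half: max(0, 11.1 − 6.0) × 0.5 = 5.1 × 0.5 = 2.55 DD.
Per 24 h: 12.20 DD/day.
Duration = 95 / 12.20 = 7.787 ≈ 7.8 days.

7.8 days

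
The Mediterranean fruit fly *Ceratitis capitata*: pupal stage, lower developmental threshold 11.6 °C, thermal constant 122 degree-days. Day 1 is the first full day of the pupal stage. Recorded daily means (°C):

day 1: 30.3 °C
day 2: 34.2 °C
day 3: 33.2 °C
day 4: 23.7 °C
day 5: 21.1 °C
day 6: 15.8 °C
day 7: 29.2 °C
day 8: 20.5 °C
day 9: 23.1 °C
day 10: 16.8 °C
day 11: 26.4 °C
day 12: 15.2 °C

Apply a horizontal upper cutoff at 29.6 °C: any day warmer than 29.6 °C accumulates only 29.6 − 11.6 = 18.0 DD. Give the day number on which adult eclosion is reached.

day 10

Daily DD above 11.6 °C (capped at 18.0): 18.0, 18.0, 18.0, 12.1, 9.5, 4.2, 17.6, 8.9, 11.5, 5.2, 14.8, 3.6.
Cumulative: 18.0, 36.0, 54.0, 66.1, 75.6, 79.8, 97.4, 106.3, 117.8, 123.0, 137.8, 141.4.
The total first reaches 122 DD on day 10.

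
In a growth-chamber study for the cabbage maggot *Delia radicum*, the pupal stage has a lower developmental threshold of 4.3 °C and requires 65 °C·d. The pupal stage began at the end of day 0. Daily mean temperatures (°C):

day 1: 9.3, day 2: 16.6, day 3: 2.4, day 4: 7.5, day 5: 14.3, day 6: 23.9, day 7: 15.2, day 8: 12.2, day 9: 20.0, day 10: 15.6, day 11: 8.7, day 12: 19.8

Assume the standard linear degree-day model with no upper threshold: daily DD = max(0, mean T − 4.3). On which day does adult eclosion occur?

day 8

Daily DD above 4.3 °C: 5.0, 12.3, 0.0, 3.2, 10.0, 19.6, 10.9, 7.9, 15.7, 11.3, 4.4, 15.5.
Cumulative: 5.0, 17.3, 17.3, 20.5, 30.5, 50.1, 61.0, 68.9, 84.6, 95.9, 100.3, 115.8.
The total first reaches 65 DD on day 8.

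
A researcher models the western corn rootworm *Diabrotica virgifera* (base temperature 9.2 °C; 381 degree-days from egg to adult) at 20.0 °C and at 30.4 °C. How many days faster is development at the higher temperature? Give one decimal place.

17.3 days

At 20.0 °C: 381 / (20.0 − 9.2) = 381 / 10.8 = 35.278 d.
At 30.4 °C: 381 / (30.4 − 9.2) = 381 / 21.2 = 17.972 d.
Difference = |35.278 − 17.972| = 17.306 ≈ 17.3 days.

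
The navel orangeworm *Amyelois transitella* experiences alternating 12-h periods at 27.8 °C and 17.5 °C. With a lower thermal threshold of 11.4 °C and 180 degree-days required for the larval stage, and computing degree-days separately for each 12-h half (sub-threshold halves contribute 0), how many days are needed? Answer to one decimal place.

16.0 days

Day half: max(0, 27.8 − 11.4) × 0.5 = 16.4 × 0.5 = 8.20 DD.
Night half: max(0, 17.5 − 11.4) × 0.5 = 6.1 × 0.5 = 3.05 DD.
Per 24 h: 11.25 DD/day.
Duration = 180 / 11.25 = 16.000 ≈ 16.0 days.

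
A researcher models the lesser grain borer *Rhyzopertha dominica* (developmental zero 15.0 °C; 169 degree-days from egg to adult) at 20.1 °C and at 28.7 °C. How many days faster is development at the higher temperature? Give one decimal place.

At 20.1 °C: 169 / (20.1 − 15.0) = 169 / 5.1 = 33.137 d.
At 28.7 °C: 169 / (28.7 − 15.0) = 169 / 13.7 = 12.336 d.
Difference = |33.137 − 12.336| = 20.801 ≈ 20.8 days.

20.8 days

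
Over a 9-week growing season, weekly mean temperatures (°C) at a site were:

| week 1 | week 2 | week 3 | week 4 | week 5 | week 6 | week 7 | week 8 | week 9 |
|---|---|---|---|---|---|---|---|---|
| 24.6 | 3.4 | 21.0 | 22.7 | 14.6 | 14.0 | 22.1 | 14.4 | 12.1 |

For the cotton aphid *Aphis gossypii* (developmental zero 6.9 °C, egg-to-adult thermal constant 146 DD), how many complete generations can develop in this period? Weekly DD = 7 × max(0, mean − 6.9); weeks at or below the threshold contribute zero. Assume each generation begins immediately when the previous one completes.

Weekly DD (7 × max(0, T̄ − 6.9)): 123.9, 0.0, 98.7, 110.6, 53.9, 49.7, 106.4, 52.5, 36.4.
Season total = 632.1 DD.
Complete generations = ⌊632.1 / 146⌋ = 4.

4 generations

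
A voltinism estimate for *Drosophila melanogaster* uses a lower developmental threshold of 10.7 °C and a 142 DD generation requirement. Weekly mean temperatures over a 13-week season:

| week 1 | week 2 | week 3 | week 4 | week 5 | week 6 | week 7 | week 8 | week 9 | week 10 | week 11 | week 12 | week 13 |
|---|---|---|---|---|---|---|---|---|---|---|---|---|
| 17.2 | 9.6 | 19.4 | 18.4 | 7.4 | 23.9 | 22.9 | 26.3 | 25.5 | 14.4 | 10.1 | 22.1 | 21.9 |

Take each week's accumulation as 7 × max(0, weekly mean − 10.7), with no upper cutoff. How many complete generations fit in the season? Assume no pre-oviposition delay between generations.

5 generations

Weekly DD (7 × max(0, T̄ − 10.7)): 45.5, 0.0, 60.9, 53.9, 0.0, 92.4, 85.4, 109.2, 103.6, 25.9, 0.0, 79.8, 78.4.
Season total = 735.0 DD.
Complete generations = ⌊735.0 / 142⌋ = 5.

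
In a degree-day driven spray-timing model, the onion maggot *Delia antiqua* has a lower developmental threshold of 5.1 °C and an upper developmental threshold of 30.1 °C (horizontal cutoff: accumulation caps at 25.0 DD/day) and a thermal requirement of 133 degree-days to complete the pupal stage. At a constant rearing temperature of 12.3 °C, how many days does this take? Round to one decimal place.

Daily accumulation = 12.3 − 5.1 = 7.2 DD/day.
Duration = 133 / 7.2 = 18.472 ≈ 18.5 days.

18.5 days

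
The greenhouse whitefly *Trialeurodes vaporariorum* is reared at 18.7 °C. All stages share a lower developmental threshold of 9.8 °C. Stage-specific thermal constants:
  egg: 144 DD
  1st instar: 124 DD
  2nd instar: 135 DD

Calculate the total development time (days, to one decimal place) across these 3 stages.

Daily accumulation at 18.7 °C = 18.7 − 9.8 = 8.9 DD/day.
Total K = 144 + 124 + 135 = 403 DD.
Total duration = 403 / 8.9 = 45.281 ≈ 45.3 days.

45.3 days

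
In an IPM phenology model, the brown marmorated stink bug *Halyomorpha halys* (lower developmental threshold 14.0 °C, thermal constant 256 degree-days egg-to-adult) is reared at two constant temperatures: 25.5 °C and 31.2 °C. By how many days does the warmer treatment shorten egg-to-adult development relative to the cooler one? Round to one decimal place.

7.4 days

At 25.5 °C: 256 / (25.5 − 14.0) = 256 / 11.5 = 22.261 d.
At 31.2 °C: 256 / (31.2 − 14.0) = 256 / 17.2 = 14.884 d.
Difference = |22.261 − 14.884| = 7.377 ≈ 7.4 days.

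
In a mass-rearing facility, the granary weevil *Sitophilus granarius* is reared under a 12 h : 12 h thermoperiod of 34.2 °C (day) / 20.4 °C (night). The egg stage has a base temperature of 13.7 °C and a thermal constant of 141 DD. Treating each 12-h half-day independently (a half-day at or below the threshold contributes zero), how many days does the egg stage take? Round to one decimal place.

10.4 days

Day half: max(0, 34.2 − 13.7) × 0.5 = 20.5 × 0.5 = 10.25 DD.
Night half: max(0, 20.4 − 13.7) × 0.5 = 6.7 × 0.5 = 3.35 DD.
Per 24 h: 13.60 DD/day.
Duration = 141 / 13.60 = 10.368 ≈ 10.4 days.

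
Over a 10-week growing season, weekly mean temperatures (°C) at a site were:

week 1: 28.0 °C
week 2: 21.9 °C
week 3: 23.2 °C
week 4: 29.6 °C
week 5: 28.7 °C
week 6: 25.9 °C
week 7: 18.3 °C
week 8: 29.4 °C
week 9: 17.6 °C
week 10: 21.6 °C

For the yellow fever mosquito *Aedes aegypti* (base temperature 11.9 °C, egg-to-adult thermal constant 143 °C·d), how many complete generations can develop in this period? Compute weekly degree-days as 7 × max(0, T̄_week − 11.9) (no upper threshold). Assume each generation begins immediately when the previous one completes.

6 generations

Weekly DD (7 × max(0, T̄ − 11.9)): 112.7, 70.0, 79.1, 123.9, 117.6, 98.0, 44.8, 122.5, 39.9, 67.9.
Season total = 876.4 DD.
Complete generations = ⌊876.4 / 143⌋ = 6.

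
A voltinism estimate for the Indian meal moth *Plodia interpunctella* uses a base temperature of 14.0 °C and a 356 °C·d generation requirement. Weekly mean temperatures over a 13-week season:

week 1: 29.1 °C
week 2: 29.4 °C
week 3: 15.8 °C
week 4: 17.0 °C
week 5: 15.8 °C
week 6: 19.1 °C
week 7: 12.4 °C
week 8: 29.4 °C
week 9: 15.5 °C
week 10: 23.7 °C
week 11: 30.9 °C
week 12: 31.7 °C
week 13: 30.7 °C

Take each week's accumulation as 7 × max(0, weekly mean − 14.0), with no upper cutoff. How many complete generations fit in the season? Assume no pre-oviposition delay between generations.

2 generations

Weekly DD (7 × max(0, T̄ − 14.0)): 105.7, 107.8, 12.6, 21.0, 12.6, 35.7, 0.0, 107.8, 10.5, 67.9, 118.3, 123.9, 116.9.
Season total = 840.7 DD.
Complete generations = ⌊840.7 / 356⌋ = 2.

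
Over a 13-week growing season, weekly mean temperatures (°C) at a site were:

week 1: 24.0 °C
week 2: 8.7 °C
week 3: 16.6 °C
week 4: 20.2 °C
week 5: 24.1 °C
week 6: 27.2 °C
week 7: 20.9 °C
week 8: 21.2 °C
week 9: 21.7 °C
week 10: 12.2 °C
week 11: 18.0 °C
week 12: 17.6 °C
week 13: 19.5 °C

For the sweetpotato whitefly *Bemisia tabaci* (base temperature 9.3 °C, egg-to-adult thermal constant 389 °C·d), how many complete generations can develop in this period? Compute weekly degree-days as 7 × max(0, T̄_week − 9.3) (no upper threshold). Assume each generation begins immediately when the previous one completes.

Weekly DD (7 × max(0, T̄ − 9.3)): 102.9, 0.0, 51.1, 76.3, 103.6, 125.3, 81.2, 83.3, 86.8, 20.3, 60.9, 58.1, 71.4.
Season total = 921.2 DD.
Complete generations = ⌊921.2 / 389⌋ = 2.

2 generations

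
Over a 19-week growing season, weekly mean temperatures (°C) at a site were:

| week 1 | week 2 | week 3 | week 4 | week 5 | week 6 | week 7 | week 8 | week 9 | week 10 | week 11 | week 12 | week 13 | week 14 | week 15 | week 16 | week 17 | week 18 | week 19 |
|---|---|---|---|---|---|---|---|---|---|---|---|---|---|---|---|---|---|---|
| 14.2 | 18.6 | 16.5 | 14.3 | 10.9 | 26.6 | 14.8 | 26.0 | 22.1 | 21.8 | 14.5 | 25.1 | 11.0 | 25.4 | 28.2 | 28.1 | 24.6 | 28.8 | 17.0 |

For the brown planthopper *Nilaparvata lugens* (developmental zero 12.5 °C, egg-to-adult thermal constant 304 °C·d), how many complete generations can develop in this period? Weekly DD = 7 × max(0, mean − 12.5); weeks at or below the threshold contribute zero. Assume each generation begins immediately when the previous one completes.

Weekly DD (7 × max(0, T̄ − 12.5)): 11.9, 42.7, 28.0, 12.6, 0.0, 98.7, 16.1, 94.5, 67.2, 65.1, 14.0, 88.2, 0.0, 90.3, 109.9, 109.2, 84.7, 114.1, 31.5.
Season total = 1078.7 DD.
Complete generations = ⌊1078.7 / 304⌋ = 3.

3 generations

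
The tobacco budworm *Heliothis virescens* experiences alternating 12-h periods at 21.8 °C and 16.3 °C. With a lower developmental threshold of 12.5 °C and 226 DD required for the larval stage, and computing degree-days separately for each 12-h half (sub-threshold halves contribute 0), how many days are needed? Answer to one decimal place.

Day half: max(0, 21.8 − 12.5) × 0.5 = 9.3 × 0.5 = 4.65 DD.
Night half: max(0, 16.3 − 12.5) × 0.5 = 3.8 × 0.5 = 1.90 DD.
Per 24 h: 6.55 DD/day.
Duration = 226 / 6.55 = 34.504 ≈ 34.5 days.

34.5 days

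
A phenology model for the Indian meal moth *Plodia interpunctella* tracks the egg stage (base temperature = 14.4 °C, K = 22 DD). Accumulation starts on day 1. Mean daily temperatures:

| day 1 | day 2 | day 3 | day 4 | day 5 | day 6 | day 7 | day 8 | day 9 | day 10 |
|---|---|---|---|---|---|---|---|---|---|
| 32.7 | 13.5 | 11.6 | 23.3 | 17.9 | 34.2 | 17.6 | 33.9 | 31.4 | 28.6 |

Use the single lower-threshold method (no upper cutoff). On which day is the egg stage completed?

Daily DD above 14.4 °C: 18.3, 0.0, 0.0, 8.9, 3.5, 19.8, 3.2, 19.5, 17.0, 14.2.
Cumulative: 18.3, 18.3, 18.3, 27.2, 30.7, 50.5, 53.7, 73.2, 90.2, 104.4.
The total first reaches 22 DD on day 4.

day 4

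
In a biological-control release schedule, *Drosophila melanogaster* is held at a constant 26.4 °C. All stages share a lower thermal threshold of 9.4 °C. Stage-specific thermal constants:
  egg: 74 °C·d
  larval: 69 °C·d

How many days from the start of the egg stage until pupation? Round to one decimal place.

Daily accumulation at 26.4 °C = 26.4 − 9.4 = 17.0 DD/day.
Total K = 74 + 69 = 143 DD.
Total duration = 143 / 17.0 = 8.412 ≈ 8.4 days.

8.4 days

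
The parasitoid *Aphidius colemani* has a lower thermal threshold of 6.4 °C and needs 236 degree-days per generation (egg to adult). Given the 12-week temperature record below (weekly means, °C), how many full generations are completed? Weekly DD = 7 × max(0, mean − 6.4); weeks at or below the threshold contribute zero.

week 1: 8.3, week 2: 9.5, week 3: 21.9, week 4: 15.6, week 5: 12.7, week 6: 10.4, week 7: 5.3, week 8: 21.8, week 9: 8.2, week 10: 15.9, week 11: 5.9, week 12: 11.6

Weekly DD (7 × max(0, T̄ − 6.4)): 13.3, 21.7, 108.5, 64.4, 44.1, 28.0, 0.0, 107.8, 12.6, 66.5, 0.0, 36.4.
Season total = 503.3 DD.
Complete generations = ⌊503.3 / 236⌋ = 2.

2 generations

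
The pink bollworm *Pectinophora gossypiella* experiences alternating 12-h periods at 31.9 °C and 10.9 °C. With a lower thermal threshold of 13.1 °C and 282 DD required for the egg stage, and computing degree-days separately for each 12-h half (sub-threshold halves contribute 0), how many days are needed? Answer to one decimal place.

30.0 days

Day half: max(0, 31.9 − 13.1) × 0.5 = 18.8 × 0.5 = 9.40 DD.
Night half: max(0, 10.9 − 13.1) × 0.5 = 0.0 × 0.5 = 0.00 DD.
Per 24 h: 9.40 DD/day.
Duration = 282 / 9.40 = 30.000 ≈ 30.0 days.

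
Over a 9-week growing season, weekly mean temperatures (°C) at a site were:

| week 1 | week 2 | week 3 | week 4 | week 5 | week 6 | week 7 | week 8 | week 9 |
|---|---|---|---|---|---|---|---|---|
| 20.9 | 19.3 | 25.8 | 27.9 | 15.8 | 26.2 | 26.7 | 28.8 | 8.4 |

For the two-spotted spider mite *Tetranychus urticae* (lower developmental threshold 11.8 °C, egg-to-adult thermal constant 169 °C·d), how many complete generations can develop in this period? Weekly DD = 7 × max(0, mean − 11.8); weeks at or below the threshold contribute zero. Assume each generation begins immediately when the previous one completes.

4 generations

Weekly DD (7 × max(0, T̄ − 11.8)): 63.7, 52.5, 98.0, 112.7, 28.0, 100.8, 104.3, 119.0, 0.0.
Season total = 679.0 DD.
Complete generations = ⌊679.0 / 169⌋ = 4.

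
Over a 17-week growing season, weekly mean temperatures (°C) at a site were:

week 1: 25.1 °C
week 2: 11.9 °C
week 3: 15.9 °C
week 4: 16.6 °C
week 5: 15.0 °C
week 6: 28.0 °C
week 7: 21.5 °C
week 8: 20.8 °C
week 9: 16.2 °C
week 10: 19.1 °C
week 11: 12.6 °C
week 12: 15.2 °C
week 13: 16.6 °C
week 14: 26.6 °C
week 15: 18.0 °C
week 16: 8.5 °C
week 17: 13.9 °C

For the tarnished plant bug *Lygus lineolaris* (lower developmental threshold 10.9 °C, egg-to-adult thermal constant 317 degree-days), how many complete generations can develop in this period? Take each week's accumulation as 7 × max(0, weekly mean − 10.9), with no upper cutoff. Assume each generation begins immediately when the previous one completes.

2 generations

Weekly DD (7 × max(0, T̄ − 10.9)): 99.4, 7.0, 35.0, 39.9, 28.7, 119.7, 74.2, 69.3, 37.1, 57.4, 11.9, 30.1, 39.9, 109.9, 49.7, 0.0, 21.0.
Season total = 830.2 DD.
Complete generations = ⌊830.2 / 317⌋ = 2.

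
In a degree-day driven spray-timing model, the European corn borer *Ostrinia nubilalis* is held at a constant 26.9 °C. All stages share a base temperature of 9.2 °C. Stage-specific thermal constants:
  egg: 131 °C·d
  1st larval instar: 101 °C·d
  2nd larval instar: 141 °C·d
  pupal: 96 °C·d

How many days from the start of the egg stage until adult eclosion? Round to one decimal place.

26.5 days

Daily accumulation at 26.9 °C = 26.9 − 9.2 = 17.7 DD/day.
Total K = 131 + 101 + 141 + 96 = 469 DD.
Total duration = 469 / 17.7 = 26.497 ≈ 26.5 days.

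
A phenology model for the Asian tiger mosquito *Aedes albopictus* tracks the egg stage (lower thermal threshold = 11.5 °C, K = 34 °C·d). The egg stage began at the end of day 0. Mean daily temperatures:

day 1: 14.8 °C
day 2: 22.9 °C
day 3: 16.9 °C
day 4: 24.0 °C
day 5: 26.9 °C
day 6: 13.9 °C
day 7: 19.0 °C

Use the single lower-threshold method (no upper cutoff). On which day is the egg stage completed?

day 5

Daily DD above 11.5 °C: 3.3, 11.4, 5.4, 12.5, 15.4, 2.4, 7.5.
Cumulative: 3.3, 14.7, 20.1, 32.6, 48.0, 50.4, 57.9.
The total first reaches 34 DD on day 5.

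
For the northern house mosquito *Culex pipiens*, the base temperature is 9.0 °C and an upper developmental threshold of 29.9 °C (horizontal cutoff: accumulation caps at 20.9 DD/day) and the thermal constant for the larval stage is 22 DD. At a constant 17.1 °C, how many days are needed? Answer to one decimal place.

2.7 days

Daily accumulation = 17.1 − 9.0 = 8.1 DD/day.
Duration = 22 / 8.1 = 2.716 ≈ 2.7 days.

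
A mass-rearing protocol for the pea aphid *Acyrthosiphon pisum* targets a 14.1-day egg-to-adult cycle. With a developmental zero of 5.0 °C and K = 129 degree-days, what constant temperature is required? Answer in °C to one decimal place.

14.1 °C

Required daily accumulation = 129 / 14.1 = 9.149 DD/day.
T = T_base + 9.149 = 5.0 + 9.149 = 14.149 ≈ 14.1 °C.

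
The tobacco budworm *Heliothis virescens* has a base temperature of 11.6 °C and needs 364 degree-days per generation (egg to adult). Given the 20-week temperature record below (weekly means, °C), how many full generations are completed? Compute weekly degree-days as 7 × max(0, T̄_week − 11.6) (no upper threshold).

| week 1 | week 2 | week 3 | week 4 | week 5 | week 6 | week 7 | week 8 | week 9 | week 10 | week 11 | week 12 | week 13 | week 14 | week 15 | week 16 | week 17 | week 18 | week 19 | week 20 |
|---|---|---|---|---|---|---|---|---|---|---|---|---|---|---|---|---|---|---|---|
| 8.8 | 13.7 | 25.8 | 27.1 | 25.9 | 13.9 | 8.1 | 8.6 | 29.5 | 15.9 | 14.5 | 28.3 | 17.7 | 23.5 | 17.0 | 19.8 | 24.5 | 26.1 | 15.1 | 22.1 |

3 generations

Weekly DD (7 × max(0, T̄ − 11.6)): 0.0, 14.7, 99.4, 108.5, 100.1, 16.1, 0.0, 0.0, 125.3, 30.1, 20.3, 116.9, 42.7, 83.3, 37.8, 57.4, 90.3, 101.5, 24.5, 73.5.
Season total = 1142.4 DD.
Complete generations = ⌊1142.4 / 364⌋ = 3.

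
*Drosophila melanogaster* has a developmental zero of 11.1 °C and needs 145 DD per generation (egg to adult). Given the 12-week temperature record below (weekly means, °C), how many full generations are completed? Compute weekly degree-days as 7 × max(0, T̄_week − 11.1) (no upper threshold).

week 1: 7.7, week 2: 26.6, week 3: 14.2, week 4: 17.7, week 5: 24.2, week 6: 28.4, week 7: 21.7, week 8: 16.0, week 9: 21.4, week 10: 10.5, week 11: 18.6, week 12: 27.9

5 generations

Weekly DD (7 × max(0, T̄ − 11.1)): 0.0, 108.5, 21.7, 46.2, 91.7, 121.1, 74.2, 34.3, 72.1, 0.0, 52.5, 117.6.
Season total = 739.9 DD.
Complete generations = ⌊739.9 / 145⌋ = 5.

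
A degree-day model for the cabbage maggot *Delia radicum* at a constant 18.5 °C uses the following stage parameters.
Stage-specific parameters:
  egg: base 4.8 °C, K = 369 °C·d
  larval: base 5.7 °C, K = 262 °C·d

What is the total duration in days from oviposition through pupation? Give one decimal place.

47.4 days

egg: 369 / (18.5 − 4.8) = 369 / 13.7 = 26.934 d.
larval: 262 / (18.5 − 5.7) = 262 / 12.8 = 20.469 d.
Sum = 47.403 ≈ 47.4 days.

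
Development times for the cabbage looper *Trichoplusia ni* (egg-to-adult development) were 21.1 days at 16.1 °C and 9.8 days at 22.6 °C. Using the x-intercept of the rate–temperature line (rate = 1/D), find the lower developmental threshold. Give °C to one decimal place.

10.5 °C

Equal thermal constants: D₁(T₁ − T_b) = D₂(T₂ − T_b).
21.1·(16.1 − T_b) = 9.8·(22.6 − T_b)
T_b = (21.1·16.1 − 9.8·22.6) / (21.1 − 9.8) = 118.23 / 11.3 = 10.463 °C ≈ 10.5 °C.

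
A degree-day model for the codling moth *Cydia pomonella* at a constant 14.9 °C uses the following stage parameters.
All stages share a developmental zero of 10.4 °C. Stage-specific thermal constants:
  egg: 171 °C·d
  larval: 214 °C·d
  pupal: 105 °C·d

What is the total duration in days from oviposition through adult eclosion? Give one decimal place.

Daily accumulation at 14.9 °C = 14.9 − 10.4 = 4.5 DD/day.
Total K = 171 + 214 + 105 = 490 DD.
Total duration = 490 / 4.5 = 108.889 ≈ 108.9 days.

108.9 days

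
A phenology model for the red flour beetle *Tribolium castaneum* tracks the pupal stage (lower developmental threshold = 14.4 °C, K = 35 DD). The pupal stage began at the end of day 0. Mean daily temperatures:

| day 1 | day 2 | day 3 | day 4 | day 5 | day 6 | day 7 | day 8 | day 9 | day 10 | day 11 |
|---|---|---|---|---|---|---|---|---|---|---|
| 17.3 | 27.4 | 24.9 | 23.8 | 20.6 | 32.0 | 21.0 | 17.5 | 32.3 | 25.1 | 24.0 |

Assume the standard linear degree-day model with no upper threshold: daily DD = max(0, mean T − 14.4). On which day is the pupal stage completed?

Daily DD above 14.4 °C: 2.9, 13.0, 10.5, 9.4, 6.2, 17.6, 6.6, 3.1, 17.9, 10.7, 9.6.
Cumulative: 2.9, 15.9, 26.4, 35.8, 42.0, 59.6, 66.2, 69.3, 87.2, 97.9, 107.5.
The total first reaches 35 DD on day 4.

day 4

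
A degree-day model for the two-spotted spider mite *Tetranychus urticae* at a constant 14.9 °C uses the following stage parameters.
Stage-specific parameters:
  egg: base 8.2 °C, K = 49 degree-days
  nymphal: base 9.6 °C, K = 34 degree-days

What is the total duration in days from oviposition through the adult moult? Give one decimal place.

egg: 49 / (14.9 − 8.2) = 49 / 6.7 = 7.313 d.
nymphal: 34 / (14.9 − 9.6) = 34 / 5.3 = 6.415 d.
Sum = 13.729 ≈ 13.7 days.

13.7 days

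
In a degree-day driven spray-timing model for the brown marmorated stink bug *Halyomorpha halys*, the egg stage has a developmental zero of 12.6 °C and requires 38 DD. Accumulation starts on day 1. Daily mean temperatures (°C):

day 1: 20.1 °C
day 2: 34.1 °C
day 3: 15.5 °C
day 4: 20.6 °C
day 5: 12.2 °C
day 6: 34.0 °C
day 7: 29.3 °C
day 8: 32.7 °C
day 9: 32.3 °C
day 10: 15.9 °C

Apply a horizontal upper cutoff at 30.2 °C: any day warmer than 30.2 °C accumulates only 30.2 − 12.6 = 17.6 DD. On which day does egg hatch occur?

Daily DD above 12.6 °C (capped at 17.6): 7.5, 17.6, 2.9, 8.0, 0.0, 17.6, 16.7, 17.6, 17.6, 3.3.
Cumulative: 7.5, 25.1, 28.0, 36.0, 36.0, 53.6, 70.3, 87.9, 105.5, 108.8.
The total first reaches 38 DD on day 6.

day 6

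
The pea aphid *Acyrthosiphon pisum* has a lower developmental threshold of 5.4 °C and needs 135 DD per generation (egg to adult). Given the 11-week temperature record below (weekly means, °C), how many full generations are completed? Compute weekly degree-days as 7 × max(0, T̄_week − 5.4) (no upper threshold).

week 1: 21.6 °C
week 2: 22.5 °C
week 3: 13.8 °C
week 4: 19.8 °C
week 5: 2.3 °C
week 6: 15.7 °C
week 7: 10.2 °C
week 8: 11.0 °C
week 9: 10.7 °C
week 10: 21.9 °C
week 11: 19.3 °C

Weekly DD (7 × max(0, T̄ − 5.4)): 113.4, 119.7, 58.8, 100.8, 0.0, 72.1, 33.6, 39.2, 37.1, 115.5, 97.3.
Season total = 787.5 DD.
Complete generations = ⌊787.5 / 135⌋ = 5.

5 generations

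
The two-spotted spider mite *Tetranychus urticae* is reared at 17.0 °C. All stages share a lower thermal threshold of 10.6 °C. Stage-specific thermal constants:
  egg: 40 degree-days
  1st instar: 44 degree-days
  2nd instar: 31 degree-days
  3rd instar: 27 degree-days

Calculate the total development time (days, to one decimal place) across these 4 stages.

22.2 days

Daily accumulation at 17.0 °C = 17.0 − 10.6 = 6.4 DD/day.
Total K = 40 + 44 + 31 + 27 = 142 DD.
Total duration = 142 / 6.4 = 22.188 ≈ 22.2 days.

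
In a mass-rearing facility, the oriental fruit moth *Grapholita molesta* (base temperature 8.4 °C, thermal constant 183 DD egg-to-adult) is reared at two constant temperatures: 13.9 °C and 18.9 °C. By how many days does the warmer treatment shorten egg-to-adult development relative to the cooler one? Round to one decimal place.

At 13.9 °C: 183 / (13.9 − 8.4) = 183 / 5.5 = 33.273 d.
At 18.9 °C: 183 / (18.9 − 8.4) = 183 / 10.5 = 17.429 d.
Difference = |33.273 − 17.429| = 15.844 ≈ 15.8 days.

15.8 days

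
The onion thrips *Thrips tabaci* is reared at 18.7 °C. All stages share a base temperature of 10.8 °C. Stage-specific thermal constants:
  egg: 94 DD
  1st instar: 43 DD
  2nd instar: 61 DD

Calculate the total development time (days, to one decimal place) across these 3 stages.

25.1 days

Daily accumulation at 18.7 °C = 18.7 − 10.8 = 7.9 DD/day.
Total K = 94 + 43 + 61 = 198 DD.
Total duration = 198 / 7.9 = 25.063 ≈ 25.1 days.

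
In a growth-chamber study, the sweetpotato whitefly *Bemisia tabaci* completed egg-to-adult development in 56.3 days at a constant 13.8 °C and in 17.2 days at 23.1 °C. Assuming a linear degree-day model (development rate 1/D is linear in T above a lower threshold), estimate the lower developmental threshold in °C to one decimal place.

Linear rate model ⇒ the product D·(T − T_b) is constant across temperatures.
56.3·(13.8 − T_b) = 17.2·(23.1 − T_b)
T_b = (56.3·13.8 − 17.2·23.1) / (56.3 − 17.2) = 379.62 / 39.1 = 9.709 °C ≈ 9.7 °C.

9.7 °C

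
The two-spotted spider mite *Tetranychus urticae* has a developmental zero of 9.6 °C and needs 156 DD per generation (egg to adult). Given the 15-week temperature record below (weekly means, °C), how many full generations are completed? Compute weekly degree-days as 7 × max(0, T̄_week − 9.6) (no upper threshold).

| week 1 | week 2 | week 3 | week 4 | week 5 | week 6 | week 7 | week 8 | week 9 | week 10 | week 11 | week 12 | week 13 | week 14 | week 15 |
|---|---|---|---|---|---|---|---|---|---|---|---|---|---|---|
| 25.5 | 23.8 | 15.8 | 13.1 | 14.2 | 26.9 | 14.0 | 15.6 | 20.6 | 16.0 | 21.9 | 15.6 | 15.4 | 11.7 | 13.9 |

Weekly DD (7 × max(0, T̄ − 9.6)): 111.3, 99.4, 43.4, 24.5, 32.2, 121.1, 30.8, 42.0, 77.0, 44.8, 86.1, 42.0, 40.6, 14.7, 30.1.
Season total = 840.0 DD.
Complete generations = ⌊840.0 / 156⌋ = 5.

5 generations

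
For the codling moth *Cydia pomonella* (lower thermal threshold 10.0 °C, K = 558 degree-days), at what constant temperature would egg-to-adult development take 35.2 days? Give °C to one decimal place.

Required daily accumulation = 558 / 35.2 = 15.852 DD/day.
T = T_base + 15.852 = 10.0 + 15.852 = 25.852 ≈ 25.9 °C.

25.9 °C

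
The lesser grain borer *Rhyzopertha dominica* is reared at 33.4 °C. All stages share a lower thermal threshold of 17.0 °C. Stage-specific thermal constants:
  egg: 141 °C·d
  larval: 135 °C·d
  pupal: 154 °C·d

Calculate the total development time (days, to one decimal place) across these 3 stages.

Daily accumulation at 33.4 °C = 33.4 − 17.0 = 16.4 DD/day.
Total K = 141 + 135 + 154 = 430 DD.
Total duration = 430 / 16.4 = 26.220 ≈ 26.2 days.

26.2 days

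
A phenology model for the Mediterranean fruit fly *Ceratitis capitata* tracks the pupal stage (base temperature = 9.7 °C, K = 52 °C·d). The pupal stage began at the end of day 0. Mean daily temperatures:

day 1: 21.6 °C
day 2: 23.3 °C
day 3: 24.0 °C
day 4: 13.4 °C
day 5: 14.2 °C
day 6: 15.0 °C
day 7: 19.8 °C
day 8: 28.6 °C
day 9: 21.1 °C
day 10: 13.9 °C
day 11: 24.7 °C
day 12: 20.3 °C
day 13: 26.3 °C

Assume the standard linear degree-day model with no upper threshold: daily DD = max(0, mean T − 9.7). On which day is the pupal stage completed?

day 6

Daily DD above 9.7 °C: 11.9, 13.6, 14.3, 3.7, 4.5, 5.3, 10.1, 18.9, 11.4, 4.2, 15.0, 10.6, 16.6.
Cumulative: 11.9, 25.5, 39.8, 43.5, 48.0, 53.3, 63.4, 82.3, 93.7, 97.9, 112.9, 123.5, 140.1.
The total first reaches 52 DD on day 6.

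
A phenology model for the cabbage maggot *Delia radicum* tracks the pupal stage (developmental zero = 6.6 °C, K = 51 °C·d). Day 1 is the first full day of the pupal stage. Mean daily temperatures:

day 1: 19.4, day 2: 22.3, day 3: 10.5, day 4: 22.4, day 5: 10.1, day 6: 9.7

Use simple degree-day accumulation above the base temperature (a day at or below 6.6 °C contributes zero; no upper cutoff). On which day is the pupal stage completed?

day 5

Daily DD above 6.6 °C: 12.8, 15.7, 3.9, 15.8, 3.5, 3.1.
Cumulative: 12.8, 28.5, 32.4, 48.2, 51.7, 54.8.
The total first reaches 51 DD on day 5.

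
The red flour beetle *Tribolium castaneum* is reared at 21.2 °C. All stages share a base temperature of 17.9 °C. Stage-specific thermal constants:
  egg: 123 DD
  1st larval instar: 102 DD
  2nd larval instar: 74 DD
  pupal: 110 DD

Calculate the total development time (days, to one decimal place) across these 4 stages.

Daily accumulation at 21.2 °C = 21.2 − 17.9 = 3.3 DD/day.
Total K = 123 + 102 + 74 + 110 = 409 DD.
Total duration = 409 / 3.3 = 123.939 ≈ 123.9 days.

123.9 days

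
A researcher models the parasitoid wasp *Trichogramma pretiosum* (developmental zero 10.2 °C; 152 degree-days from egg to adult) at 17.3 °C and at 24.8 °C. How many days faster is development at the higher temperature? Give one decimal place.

11.0 days

At 17.3 °C: 152 / (17.3 − 10.2) = 152 / 7.1 = 21.408 d.
At 24.8 °C: 152 / (24.8 − 10.2) = 152 / 14.6 = 10.411 d.
Difference = |21.408 − 10.411| = 10.997 ≈ 11.0 days.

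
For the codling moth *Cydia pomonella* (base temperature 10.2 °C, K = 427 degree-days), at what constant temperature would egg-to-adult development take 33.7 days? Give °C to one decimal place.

Required daily accumulation = 427 / 33.7 = 12.671 DD/day.
T = T_base + 12.671 = 10.2 + 12.671 = 22.871 ≈ 22.9 °C.

22.9 °C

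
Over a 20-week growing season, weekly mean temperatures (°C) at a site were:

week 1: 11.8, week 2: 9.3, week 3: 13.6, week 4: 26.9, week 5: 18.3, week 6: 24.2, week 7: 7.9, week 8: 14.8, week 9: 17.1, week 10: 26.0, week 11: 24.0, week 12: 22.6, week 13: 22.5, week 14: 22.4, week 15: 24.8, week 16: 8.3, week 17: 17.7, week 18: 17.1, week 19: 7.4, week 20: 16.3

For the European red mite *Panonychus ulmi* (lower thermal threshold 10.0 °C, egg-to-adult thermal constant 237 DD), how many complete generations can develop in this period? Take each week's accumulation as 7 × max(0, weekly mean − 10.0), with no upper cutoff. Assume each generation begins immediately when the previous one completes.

4 generations

Weekly DD (7 × max(0, T̄ − 10.0)): 12.6, 0.0, 25.2, 118.3, 58.1, 99.4, 0.0, 33.6, 49.7, 112.0, 98.0, 88.2, 87.5, 86.8, 103.6, 0.0, 53.9, 49.7, 0.0, 44.1.
Season total = 1120.7 DD.
Complete generations = ⌊1120.7 / 237⌋ = 4.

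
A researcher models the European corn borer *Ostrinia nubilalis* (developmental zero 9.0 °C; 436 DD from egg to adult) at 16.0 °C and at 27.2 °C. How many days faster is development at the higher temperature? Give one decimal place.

38.3 days

At 16.0 °C: 436 / (16.0 − 9.0) = 436 / 7.0 = 62.286 d.
At 27.2 °C: 436 / (27.2 − 9.0) = 436 / 18.2 = 23.956 d.
Difference = |62.286 − 23.956| = 38.330 ≈ 38.3 days.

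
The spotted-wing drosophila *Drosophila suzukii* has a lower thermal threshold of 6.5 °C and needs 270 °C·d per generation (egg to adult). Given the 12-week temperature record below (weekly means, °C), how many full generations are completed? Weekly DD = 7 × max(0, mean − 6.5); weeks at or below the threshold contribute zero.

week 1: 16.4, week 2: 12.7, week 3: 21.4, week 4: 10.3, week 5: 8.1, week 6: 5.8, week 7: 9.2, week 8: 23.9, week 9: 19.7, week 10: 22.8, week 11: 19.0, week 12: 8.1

2 generations

Weekly DD (7 × max(0, T̄ − 6.5)): 69.3, 43.4, 104.3, 26.6, 11.2, 0.0, 18.9, 121.8, 92.4, 114.1, 87.5, 11.2.
Season total = 700.7 DD.
Complete generations = ⌊700.7 / 270⌋ = 2.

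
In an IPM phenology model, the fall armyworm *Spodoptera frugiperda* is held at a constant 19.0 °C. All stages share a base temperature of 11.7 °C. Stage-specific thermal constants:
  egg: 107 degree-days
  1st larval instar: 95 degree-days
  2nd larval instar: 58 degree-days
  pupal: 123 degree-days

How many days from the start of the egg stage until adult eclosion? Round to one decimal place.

52.5 days

Daily accumulation at 19.0 °C = 19.0 − 11.7 = 7.3 DD/day.
Total K = 107 + 95 + 58 + 123 = 383 DD.
Total duration = 383 / 7.3 = 52.466 ≈ 52.5 days.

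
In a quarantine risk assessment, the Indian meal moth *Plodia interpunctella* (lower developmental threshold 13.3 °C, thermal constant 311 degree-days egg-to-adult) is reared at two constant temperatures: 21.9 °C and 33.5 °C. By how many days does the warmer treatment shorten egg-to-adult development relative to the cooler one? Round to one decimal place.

At 21.9 °C: 311 / (21.9 − 13.3) = 311 / 8.6 = 36.163 d.
At 33.5 °C: 311 / (33.5 − 13.3) = 311 / 20.2 = 15.396 d.
Difference = |36.163 − 15.396| = 20.767 ≈ 20.8 days.

20.8 days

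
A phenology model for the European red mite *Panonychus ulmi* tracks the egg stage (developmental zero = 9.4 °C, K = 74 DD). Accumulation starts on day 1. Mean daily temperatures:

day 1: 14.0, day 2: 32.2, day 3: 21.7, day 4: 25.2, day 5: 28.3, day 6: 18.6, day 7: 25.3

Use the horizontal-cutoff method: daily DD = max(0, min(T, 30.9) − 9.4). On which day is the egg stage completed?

day 6

Daily DD above 9.4 °C (capped at 21.5): 4.6, 21.5, 12.3, 15.8, 18.9, 9.2, 15.9.
Cumulative: 4.6, 26.1, 38.4, 54.2, 73.1, 82.3, 98.2.
The total first reaches 74 DD on day 6.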